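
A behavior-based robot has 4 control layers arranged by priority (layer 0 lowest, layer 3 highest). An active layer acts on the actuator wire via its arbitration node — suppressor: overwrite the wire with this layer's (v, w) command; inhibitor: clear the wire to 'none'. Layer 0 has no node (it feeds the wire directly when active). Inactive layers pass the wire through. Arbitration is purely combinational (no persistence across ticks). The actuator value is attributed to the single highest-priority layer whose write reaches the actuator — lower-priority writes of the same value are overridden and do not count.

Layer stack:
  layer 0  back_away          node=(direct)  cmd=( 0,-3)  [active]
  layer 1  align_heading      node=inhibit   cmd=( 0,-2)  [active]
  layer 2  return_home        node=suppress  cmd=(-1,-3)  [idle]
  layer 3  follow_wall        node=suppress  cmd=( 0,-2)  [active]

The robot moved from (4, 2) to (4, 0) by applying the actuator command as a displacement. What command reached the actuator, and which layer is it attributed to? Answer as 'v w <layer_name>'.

displacement = (4, 0) − (4, 2) = (0, -2)
layer 0 (back_away) active — direct: (0, -3)
layer 1 (align_heading) active — inhibits: none
layer 2 (return_home) idle — unchanged: none
layer 3 (follow_wall) active — suppresses: (0, -2)
→ actuator (0, -2) — from layer 3 (follow_wall)

0 -2 follow_wall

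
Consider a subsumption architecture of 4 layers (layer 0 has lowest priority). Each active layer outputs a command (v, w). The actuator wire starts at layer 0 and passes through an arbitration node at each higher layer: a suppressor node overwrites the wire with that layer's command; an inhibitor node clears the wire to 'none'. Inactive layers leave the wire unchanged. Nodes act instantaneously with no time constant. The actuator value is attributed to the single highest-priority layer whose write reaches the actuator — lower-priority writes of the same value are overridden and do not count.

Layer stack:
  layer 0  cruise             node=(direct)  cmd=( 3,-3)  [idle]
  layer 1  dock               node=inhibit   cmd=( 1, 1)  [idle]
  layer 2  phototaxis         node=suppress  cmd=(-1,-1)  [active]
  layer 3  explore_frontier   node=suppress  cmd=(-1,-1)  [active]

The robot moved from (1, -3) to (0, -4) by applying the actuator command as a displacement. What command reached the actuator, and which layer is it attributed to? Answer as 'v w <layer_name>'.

-1 -1 explore_frontier

displacement = (0, -4) − (1, -3) = (-1, -1)
L0 cruise: idle → wire = none
L1 dock: idle → wire stays none
L2 phototaxis: active, suppressor → wire = (-1, -1)
L3 explore_frontier: active, suppressor → wire = (-1, -1)
actuator = (-1, -1) — from layer 3 (explore_frontier)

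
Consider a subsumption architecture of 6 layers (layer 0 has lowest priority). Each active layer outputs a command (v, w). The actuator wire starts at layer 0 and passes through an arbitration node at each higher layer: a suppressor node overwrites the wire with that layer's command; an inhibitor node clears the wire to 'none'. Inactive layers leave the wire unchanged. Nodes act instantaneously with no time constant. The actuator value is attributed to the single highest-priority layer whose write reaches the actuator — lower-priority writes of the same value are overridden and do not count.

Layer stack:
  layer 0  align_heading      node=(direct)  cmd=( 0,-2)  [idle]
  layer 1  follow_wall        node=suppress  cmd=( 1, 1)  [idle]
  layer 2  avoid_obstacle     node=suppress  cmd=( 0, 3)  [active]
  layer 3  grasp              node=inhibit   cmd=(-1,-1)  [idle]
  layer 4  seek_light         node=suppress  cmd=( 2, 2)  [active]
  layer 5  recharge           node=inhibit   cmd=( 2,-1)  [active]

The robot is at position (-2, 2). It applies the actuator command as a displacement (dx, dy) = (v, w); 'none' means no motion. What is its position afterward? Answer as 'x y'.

-2 2

L0 align_heading: idle → wire = none
L1 follow_wall: idle → wire stays none
L2 avoid_obstacle: active, suppressor → wire = (0, 3)
L3 grasp: idle → wire stays (0, 3)
L4 seek_light: active, suppressor → wire = (2, 2)
L5 recharge: active, inhibitor → wire = none
actuator = none
position: (-2, 2) + none = (-2, 2)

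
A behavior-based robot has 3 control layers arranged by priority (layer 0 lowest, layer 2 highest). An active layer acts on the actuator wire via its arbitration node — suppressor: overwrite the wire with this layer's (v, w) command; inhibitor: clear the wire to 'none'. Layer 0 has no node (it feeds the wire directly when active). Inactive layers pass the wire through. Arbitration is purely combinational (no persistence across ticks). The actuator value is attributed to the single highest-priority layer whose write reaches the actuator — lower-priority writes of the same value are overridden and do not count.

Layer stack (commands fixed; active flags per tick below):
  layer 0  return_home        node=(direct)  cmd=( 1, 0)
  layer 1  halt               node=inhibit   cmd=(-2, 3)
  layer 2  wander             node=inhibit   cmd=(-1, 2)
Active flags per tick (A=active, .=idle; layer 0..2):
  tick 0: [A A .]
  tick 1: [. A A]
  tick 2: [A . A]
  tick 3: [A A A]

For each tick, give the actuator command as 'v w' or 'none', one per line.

tick 0:
  layer 0 (return_home) active — direct: (1, 0)
  layer 1 (halt) active — inhibits: none
  layer 2 (wander) idle — unchanged: none
  → actuator none
tick 1:
  layer 0 (return_home) idle — none
  layer 1 (halt) active — inhibits: none
  layer 2 (wander) active — inhibits: none
  → actuator none
tick 2:
  layer 0 (return_home) active — direct: (1, 0)
  layer 1 (halt) idle — unchanged: (1, 0)
  layer 2 (wander) active — inhibits: none
  → actuator none
tick 3:
  layer 0 (return_home) active — direct: (1, 0)
  layer 1 (halt) active — inhibits: none
  layer 2 (wander) active — inhibits: none
  → actuator none

none
none
none
none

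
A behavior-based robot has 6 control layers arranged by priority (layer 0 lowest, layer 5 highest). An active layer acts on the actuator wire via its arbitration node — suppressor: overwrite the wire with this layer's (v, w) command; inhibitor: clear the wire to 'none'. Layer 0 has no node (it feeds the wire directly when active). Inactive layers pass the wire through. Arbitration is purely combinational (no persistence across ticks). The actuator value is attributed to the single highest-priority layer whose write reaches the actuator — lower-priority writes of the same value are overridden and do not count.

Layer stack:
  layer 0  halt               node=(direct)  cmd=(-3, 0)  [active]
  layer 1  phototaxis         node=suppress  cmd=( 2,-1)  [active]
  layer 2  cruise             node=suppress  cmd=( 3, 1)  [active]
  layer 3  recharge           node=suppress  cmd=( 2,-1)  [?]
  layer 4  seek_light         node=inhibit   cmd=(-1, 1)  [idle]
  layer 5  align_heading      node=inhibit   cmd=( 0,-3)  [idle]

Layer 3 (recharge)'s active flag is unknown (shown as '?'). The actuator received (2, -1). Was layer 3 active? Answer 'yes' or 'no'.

yes

If layer 3 is active=yes:
  actuator would be (2, -1)
If layer 3 is active=no:
  actuator would be (3, 1)
Observed (2, -1), so layer 3 was active.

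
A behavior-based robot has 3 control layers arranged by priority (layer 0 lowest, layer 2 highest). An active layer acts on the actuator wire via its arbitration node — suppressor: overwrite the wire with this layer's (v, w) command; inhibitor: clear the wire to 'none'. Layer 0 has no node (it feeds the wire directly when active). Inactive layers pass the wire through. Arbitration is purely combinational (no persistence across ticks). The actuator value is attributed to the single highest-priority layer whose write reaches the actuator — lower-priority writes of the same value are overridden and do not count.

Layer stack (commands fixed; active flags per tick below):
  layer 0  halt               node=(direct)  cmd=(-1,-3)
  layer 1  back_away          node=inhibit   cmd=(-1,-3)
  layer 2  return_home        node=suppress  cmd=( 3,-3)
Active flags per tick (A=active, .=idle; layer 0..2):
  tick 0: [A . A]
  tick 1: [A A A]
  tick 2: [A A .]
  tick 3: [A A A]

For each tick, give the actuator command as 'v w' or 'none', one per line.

tick 0:
  layer 0 (halt) active — direct: (-1, -3)
  layer 1 (back_away) idle — unchanged: (-1, -3)
  layer 2 (return_home) active — suppresses: (3, -3)
  → actuator (3, -3)
tick 1:
  layer 0 (halt) active — direct: (-1, -3)
  layer 1 (back_away) active — inhibits: none
  layer 2 (return_home) active — suppresses: (3, -3)
  → actuator (3, -3)
tick 2:
  layer 0 (halt) active — direct: (-1, -3)
  layer 1 (back_away) active — inhibits: none
  layer 2 (return_home) idle — unchanged: none
  → actuator none
tick 3:
  layer 0 (halt) active — direct: (-1, -3)
  layer 1 (back_away) active — inhibits: none
  layer 2 (return_home) active — suppresses: (3, -3)
  → actuator (3, -3)

3 -3
3 -3
none
3 -3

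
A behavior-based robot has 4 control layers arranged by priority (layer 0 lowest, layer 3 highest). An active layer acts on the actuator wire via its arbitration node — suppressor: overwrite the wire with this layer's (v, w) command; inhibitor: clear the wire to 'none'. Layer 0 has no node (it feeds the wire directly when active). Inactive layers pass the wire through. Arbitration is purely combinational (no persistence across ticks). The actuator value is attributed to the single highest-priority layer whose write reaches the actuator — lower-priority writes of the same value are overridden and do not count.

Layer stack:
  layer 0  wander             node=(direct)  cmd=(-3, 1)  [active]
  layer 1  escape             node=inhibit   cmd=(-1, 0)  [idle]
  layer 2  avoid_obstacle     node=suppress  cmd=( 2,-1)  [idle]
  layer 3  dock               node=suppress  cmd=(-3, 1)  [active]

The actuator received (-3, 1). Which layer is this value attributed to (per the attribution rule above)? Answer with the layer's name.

dock

layer 0 (wander) active — direct: (-3, 1)
layer 1 (escape) idle — unchanged: (-3, 1)
layer 2 (avoid_obstacle) idle — unchanged: (-3, 1)
layer 3 (dock) active — suppresses: (-3, 1)
→ actuator (-3, 1)
last writer: layer 3 = dock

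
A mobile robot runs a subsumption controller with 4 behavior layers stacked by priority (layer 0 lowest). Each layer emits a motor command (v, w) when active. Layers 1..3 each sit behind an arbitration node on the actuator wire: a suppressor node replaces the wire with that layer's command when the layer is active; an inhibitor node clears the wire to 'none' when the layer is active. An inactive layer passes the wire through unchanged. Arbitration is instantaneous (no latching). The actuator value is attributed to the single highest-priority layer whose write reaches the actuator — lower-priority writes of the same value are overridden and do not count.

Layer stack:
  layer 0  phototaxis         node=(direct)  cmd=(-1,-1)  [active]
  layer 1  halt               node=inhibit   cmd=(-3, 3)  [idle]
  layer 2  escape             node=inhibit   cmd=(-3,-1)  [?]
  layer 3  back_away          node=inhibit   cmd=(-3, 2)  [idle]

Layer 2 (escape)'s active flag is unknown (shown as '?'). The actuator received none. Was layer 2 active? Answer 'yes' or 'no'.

yes

If layer 2 is active=yes:
  actuator would be none
If layer 2 is active=no:
  actuator would be (-1, -1)
Observed none, so layer 2 was active.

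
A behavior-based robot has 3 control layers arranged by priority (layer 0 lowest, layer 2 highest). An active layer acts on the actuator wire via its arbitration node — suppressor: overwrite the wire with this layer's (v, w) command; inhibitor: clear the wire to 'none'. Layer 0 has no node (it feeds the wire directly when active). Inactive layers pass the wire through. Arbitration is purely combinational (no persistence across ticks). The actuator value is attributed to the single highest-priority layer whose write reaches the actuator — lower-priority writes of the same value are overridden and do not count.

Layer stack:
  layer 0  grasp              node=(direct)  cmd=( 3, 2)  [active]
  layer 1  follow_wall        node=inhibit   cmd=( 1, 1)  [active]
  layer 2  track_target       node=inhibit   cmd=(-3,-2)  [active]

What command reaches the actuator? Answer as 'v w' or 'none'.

none

[0] grasp on; wire := (3, 2)
[1] follow_wall on (inhibit); wire := none
[2] track_target on (inhibit); wire := none
output none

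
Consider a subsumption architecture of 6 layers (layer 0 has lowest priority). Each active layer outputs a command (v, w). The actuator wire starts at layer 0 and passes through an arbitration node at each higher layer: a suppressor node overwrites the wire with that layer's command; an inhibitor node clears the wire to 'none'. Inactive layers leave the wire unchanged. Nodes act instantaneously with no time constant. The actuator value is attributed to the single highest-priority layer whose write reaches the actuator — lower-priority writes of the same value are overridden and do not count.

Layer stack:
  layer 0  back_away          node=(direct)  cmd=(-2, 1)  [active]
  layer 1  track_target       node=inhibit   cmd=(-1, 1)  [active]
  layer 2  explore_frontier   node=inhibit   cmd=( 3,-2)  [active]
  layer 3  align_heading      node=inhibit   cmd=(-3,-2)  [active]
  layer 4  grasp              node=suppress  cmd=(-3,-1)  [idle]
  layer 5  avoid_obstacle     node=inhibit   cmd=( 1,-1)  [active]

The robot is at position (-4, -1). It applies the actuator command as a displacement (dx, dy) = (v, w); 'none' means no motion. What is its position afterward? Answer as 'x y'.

[0] back_away on; wire := (-2, 1)
[1] track_target on (inhibit); wire := none
[2] explore_frontier on (inhibit); wire := none
[3] align_heading on (inhibit); wire := none
[4] grasp off; pass none
[5] avoid_obstacle on (inhibit); wire := none
output none
position: (-4, -1) + none = (-4, -1)

-4 -1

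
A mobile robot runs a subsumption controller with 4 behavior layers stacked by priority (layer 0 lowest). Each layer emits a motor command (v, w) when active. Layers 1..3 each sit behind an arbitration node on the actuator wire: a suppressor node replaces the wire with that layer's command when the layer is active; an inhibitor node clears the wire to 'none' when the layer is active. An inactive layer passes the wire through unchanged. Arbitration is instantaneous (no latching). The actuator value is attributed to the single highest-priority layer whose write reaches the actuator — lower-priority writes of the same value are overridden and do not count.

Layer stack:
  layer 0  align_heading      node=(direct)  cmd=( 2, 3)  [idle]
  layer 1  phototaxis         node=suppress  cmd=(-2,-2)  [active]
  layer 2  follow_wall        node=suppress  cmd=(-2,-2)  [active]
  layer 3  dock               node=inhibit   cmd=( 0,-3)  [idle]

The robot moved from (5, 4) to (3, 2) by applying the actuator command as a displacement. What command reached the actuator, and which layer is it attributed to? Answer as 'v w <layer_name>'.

displacement = (3, 2) − (5, 4) = (-2, -2)
layer 0 (align_heading) idle — none
layer 1 (phototaxis) active — suppresses: (-2, -2)
layer 2 (follow_wall) active — suppresses: (-2, -2)
layer 3 (dock) idle — unchanged: (-2, -2)
→ actuator (-2, -2) — from layer 2 (follow_wall)

-2 -2 follow_wall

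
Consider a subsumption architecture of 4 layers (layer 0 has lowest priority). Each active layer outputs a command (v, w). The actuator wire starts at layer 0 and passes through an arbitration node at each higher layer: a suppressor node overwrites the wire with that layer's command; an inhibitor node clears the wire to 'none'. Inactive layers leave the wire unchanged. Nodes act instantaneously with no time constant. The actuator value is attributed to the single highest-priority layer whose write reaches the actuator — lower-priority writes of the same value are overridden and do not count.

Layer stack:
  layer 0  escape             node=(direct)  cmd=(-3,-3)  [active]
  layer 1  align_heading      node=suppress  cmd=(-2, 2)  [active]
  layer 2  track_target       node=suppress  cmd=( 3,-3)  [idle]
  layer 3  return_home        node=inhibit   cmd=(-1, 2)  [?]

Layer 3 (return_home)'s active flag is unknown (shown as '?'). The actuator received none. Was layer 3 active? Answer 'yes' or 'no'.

If layer 3 is active=yes:
  actuator would be none
If layer 3 is active=no:
  actuator would be (-2, 2)
Observed none, so layer 3 was active.

yes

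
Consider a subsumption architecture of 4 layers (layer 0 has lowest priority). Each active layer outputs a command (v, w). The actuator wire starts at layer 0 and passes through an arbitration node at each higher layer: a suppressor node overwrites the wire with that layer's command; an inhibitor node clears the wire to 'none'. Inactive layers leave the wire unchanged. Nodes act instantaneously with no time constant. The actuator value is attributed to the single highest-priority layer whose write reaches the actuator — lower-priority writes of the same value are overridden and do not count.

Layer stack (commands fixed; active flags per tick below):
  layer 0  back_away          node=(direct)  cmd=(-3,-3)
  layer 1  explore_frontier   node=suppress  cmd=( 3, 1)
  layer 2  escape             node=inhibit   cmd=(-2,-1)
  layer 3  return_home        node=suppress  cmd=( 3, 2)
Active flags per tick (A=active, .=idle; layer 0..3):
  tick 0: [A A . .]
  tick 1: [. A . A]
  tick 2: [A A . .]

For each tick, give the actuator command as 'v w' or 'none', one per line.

tick 0:
  [0] back_away on; wire := (-3, -3)
  [1] explore_frontier on (suppress); wire := (3, 1)
  [2] escape off; pass (3, 1)
  [3] return_home off; pass (3, 1)
  output (3, 1)
tick 1:
  [0] back_away off; wire := none
  [1] explore_frontier on (suppress); wire := (3, 1)
  [2] escape off; pass (3, 1)
  [3] return_home on (suppress); wire := (3, 2)
  output (3, 2)
tick 2:
  [0] back_away on; wire := (-3, -3)
  [1] explore_frontier on (suppress); wire := (3, 1)
  [2] escape off; pass (3, 1)
  [3] return_home off; pass (3, 1)
  output (3, 1)

3 1
3 2
3 1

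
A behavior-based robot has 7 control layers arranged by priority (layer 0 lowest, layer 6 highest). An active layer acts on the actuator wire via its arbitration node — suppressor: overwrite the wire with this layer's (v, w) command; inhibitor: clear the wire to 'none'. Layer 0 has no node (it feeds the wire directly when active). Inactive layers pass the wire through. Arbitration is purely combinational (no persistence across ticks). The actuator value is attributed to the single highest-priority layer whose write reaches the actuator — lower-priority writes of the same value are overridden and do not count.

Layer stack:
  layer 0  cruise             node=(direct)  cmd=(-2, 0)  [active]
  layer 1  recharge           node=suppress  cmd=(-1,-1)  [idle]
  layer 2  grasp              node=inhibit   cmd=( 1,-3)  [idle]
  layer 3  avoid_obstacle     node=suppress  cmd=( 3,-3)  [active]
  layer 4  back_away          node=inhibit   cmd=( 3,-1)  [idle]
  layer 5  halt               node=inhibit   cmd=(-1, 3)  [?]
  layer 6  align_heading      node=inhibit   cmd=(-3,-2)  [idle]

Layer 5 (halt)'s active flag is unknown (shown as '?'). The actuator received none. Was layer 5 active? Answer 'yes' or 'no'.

If layer 5 is active=yes:
  actuator would be none
If layer 5 is active=no:
  actuator would be (3, -3)
Observed none, so layer 5 was active.

yes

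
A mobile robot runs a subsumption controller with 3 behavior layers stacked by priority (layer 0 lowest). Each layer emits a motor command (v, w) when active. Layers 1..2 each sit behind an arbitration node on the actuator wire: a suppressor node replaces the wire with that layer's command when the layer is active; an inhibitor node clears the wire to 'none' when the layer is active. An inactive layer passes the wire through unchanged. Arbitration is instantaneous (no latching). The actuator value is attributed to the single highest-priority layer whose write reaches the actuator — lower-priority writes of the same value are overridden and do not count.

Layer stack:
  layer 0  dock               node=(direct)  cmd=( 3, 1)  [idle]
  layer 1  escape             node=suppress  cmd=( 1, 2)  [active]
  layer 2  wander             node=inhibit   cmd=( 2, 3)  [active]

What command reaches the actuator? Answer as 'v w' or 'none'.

none

layer 0 (dock) idle — none
layer 1 (escape) active — suppresses: (1, 2)
layer 2 (wander) active — inhibits: none
→ actuator none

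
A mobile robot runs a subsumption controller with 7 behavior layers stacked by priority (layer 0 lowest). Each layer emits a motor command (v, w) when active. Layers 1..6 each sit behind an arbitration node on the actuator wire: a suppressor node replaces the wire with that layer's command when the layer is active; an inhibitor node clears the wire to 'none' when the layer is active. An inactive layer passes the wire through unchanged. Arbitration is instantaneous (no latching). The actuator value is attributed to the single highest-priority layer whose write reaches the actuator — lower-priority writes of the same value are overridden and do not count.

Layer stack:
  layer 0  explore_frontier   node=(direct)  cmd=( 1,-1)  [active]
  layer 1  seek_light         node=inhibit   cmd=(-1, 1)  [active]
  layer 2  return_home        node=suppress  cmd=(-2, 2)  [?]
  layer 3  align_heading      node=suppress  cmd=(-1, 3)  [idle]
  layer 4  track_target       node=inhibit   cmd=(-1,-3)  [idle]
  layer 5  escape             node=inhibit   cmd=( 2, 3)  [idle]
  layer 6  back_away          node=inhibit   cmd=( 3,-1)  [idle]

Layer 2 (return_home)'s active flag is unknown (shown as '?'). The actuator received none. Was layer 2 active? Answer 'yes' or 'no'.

no

If layer 2 is active=yes:
  actuator would be (-2, 2)
If layer 2 is active=no:
  actuator would be none
Observed none, so layer 2 was idle.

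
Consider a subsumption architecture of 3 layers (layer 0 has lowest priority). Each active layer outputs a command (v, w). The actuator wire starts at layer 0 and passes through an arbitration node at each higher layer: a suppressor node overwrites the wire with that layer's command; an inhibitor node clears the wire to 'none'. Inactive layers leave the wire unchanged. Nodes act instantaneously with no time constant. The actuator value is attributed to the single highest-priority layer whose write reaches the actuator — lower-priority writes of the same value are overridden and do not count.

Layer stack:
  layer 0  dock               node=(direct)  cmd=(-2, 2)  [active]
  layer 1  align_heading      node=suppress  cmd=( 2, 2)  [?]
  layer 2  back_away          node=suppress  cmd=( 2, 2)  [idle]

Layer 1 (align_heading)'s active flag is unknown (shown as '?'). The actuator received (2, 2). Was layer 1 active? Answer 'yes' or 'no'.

If layer 1 is active=yes:
  actuator would be (2, 2)
If layer 1 is active=no:
  actuator would be (-2, 2)
Observed (2, 2), so layer 1 was active.

yes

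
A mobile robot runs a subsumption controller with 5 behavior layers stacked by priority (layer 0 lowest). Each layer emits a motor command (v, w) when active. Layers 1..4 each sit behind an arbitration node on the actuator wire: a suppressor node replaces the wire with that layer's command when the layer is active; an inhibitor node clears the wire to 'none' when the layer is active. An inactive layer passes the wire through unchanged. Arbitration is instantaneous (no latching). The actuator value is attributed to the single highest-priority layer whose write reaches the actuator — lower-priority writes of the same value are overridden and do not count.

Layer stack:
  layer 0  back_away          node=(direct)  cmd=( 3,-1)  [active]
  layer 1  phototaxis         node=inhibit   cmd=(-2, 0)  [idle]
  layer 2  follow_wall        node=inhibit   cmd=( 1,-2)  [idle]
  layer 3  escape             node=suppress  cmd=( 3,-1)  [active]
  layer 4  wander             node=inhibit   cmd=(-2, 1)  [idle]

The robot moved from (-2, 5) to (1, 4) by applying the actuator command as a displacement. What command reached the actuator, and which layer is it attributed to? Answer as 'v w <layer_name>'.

3 -1 escape

displacement = (1, 4) − (-2, 5) = (3, -1)
layer 0 (back_away) active — direct: (3, -1)
layer 1 (phototaxis) idle — unchanged: (3, -1)
layer 2 (follow_wall) idle — unchanged: (3, -1)
layer 3 (escape) active — suppresses: (3, -1)
layer 4 (wander) idle — unchanged: (3, -1)
→ actuator (3, -1) — from layer 3 (escape)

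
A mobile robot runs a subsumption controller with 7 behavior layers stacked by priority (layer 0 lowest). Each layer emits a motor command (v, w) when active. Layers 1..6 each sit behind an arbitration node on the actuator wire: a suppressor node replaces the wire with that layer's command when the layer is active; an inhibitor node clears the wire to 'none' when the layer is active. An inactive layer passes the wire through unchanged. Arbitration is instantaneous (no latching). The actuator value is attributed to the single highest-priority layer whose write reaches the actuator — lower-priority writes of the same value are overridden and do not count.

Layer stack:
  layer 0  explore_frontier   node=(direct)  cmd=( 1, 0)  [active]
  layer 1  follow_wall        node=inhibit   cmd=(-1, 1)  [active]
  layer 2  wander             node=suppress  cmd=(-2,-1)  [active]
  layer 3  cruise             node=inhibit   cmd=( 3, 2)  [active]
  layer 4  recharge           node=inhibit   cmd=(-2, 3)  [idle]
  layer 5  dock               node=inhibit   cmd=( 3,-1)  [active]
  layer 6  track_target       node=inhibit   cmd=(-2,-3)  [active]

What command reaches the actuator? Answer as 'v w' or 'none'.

none

layer 0 (explore_frontier) active — direct: (1, 0)
layer 1 (follow_wall) active — inhibits: none
layer 2 (wander) active — suppresses: (-2, -1)
layer 3 (cruise) active — inhibits: none
layer 4 (recharge) idle — unchanged: none
layer 5 (dock) active — inhibits: none
layer 6 (track_target) active — inhibits: none
→ actuator none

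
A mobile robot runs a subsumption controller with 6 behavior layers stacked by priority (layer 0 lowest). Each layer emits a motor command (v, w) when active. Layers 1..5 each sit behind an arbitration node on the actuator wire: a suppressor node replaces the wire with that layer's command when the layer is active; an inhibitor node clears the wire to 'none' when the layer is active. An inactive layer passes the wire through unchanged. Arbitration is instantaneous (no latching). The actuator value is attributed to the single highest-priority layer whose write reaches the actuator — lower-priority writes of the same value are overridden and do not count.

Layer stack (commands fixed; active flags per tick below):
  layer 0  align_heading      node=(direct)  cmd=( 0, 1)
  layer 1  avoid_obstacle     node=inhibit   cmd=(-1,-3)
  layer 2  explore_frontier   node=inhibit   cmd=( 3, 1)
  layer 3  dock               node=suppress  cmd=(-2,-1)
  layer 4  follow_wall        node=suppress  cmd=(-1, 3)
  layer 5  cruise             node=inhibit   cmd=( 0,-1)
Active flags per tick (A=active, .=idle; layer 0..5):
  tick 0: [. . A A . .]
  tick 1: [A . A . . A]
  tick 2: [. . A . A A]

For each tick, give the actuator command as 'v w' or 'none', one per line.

-2 -1
none
none

tick 0:
  layer 0 (align_heading) idle — none
  layer 1 (avoid_obstacle) idle — unchanged: none
  layer 2 (explore_frontier) active — inhibits: none
  layer 3 (dock) active — suppresses: (-2, -1)
  layer 4 (follow_wall) idle — unchanged: (-2, -1)
  layer 5 (cruise) idle — unchanged: (-2, -1)
  → actuator (-2, -1)
tick 1:
  layer 0 (align_heading) active — direct: (0, 1)
  layer 1 (avoid_obstacle) idle — unchanged: (0, 1)
  layer 2 (explore_frontier) active — inhibits: none
  layer 3 (dock) idle — unchanged: none
  layer 4 (follow_wall) idle — unchanged: none
  layer 5 (cruise) active — inhibits: none
  → actuator none
tick 2:
  layer 0 (align_heading) idle — none
  layer 1 (avoid_obstacle) idle — unchanged: none
  layer 2 (explore_frontier) active — inhibits: none
  layer 3 (dock) idle — unchanged: none
  layer 4 (follow_wall) active — suppresses: (-1, 3)
  layer 5 (cruise) active — inhibits: none
  → actuator none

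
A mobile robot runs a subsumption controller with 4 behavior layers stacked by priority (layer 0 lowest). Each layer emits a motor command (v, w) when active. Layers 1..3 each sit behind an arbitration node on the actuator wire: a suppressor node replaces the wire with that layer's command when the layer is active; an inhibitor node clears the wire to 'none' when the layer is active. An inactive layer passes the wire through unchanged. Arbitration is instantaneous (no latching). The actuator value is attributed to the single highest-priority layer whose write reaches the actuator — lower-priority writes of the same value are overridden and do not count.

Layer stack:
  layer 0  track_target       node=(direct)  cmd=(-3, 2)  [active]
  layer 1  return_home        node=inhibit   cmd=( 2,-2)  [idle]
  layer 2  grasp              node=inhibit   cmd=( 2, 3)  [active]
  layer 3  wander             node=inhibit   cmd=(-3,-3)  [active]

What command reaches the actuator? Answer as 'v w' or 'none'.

none

L0 track_target: active, feeds wire = (-3, 2)
L1 return_home: idle → wire stays (-3, 2)
L2 grasp: active, inhibitor → wire = none
L3 wander: active, inhibitor → wire = none
actuator = none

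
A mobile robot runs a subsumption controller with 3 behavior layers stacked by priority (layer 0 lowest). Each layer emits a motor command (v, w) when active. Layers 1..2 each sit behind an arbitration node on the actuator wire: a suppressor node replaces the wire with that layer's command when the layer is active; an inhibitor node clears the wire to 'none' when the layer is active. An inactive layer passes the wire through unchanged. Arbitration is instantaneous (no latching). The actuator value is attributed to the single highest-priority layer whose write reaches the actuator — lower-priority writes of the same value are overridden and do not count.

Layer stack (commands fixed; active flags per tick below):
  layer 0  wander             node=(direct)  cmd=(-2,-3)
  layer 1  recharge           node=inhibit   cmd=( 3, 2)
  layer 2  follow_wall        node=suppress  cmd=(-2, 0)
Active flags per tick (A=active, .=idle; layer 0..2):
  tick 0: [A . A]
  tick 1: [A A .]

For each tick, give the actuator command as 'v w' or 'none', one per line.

tick 0:
  [0] wander on; wire := (-2, -3)
  [1] recharge off; pass (-2, -3)
  [2] follow_wall on (suppress); wire := (-2, 0)
  output (-2, 0)
tick 1:
  [0] wander on; wire := (-2, -3)
  [1] recharge on (inhibit); wire := none
  [2] follow_wall off; pass none
  output none

-2 0
none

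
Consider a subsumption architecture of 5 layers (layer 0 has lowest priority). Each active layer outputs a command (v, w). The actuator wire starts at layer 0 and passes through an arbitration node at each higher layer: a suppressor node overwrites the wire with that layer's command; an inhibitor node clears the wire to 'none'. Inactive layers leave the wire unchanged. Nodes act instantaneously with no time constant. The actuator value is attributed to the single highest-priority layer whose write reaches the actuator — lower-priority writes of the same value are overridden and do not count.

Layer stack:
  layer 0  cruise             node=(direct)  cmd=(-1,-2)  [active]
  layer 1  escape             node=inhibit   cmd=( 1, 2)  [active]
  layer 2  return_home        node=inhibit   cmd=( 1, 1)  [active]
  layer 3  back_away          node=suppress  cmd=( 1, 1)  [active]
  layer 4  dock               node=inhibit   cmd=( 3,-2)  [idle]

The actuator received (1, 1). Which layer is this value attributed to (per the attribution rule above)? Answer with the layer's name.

L0 cruise: active, feeds wire = (-1, -2)
L1 escape: active, inhibitor → wire = none
L2 return_home: active, inhibitor → wire = none
L3 back_away: active, suppressor → wire = (1, 1)
L4 dock: idle → wire stays (1, 1)
actuator = (1, 1)
last writer: layer 3 = back_away

back_away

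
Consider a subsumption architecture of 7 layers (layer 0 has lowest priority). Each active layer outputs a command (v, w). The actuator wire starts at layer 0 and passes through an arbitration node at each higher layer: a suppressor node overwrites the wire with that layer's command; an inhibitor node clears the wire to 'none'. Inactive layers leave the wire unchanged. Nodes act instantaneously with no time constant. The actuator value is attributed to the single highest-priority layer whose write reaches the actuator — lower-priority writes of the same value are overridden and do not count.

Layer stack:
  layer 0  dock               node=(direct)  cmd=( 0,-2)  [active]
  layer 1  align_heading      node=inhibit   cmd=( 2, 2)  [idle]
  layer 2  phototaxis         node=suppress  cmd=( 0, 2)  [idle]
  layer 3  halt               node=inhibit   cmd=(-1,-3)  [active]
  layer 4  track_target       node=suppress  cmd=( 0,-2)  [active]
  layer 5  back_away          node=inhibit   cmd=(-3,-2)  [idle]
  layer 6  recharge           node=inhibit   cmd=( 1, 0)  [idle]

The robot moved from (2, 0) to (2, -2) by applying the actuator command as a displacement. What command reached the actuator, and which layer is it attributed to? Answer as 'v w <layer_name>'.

displacement = (2, -2) − (2, 0) = (0, -2)
layer 0 (dock) active — direct: (0, -2)
layer 1 (align_heading) idle — unchanged: (0, -2)
layer 2 (phototaxis) idle — unchanged: (0, -2)
layer 3 (halt) active — inhibits: none
layer 4 (track_target) active — suppresses: (0, -2)
layer 5 (back_away) idle — unchanged: (0, -2)
layer 6 (recharge) idle — unchanged: (0, -2)
→ actuator (0, -2) — from layer 4 (track_target)

0 -2 track_target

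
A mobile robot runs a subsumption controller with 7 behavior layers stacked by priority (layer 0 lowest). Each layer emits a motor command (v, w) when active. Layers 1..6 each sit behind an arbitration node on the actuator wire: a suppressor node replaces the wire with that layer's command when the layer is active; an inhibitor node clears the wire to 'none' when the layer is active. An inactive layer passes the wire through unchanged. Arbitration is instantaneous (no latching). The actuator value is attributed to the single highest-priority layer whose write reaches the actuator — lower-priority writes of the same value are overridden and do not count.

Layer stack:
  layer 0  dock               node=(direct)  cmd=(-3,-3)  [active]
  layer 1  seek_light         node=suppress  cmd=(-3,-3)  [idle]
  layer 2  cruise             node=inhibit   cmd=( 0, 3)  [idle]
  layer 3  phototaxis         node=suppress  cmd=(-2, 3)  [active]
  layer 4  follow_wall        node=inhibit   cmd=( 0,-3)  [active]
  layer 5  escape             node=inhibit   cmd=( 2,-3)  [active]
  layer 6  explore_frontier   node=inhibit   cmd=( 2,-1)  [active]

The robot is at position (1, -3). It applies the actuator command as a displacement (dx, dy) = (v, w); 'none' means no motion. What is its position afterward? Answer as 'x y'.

1 -3

L0 dock: active, feeds wire = (-3, -3)
L1 seek_light: idle → wire stays (-3, -3)
L2 cruise: idle → wire stays (-3, -3)
L3 phototaxis: active, suppressor → wire = (-2, 3)
L4 follow_wall: active, inhibitor → wire = none
L5 escape: active, inhibitor → wire = none
L6 explore_frontier: active, inhibitor → wire = none
actuator = none
position: (1, -3) + none = (1, -3)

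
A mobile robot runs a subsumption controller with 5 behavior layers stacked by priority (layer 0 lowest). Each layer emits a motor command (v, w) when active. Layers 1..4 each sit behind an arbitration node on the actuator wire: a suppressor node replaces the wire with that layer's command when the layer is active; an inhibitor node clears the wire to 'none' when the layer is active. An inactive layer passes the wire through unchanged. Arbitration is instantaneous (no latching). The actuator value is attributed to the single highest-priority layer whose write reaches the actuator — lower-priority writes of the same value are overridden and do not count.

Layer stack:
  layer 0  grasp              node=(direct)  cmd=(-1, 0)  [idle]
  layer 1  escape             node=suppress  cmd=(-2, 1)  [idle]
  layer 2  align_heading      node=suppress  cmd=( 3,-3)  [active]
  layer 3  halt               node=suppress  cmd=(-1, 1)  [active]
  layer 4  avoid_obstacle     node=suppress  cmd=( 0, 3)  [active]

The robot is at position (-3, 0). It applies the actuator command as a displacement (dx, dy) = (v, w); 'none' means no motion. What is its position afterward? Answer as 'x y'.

-3 3

[0] grasp off; wire := none
[1] escape off; pass none
[2] align_heading on (suppress); wire := (3, -3)
[3] halt on (suppress); wire := (-1, 1)
[4] avoid_obstacle on (suppress); wire := (0, 3)
output (0, 3)
position: (-3, 0) + (0, 3) = (-3, 3)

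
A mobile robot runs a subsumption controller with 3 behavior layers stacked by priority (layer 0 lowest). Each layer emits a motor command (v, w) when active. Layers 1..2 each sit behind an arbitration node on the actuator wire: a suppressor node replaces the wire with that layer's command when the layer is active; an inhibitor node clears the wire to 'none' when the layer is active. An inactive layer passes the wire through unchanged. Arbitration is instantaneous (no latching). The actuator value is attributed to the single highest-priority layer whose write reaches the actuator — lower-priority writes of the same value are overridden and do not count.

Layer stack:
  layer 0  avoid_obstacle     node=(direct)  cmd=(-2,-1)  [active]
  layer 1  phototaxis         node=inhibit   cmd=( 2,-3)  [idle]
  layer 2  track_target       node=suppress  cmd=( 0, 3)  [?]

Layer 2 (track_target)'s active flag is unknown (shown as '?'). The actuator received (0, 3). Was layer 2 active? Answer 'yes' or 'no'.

yes

If layer 2 is active=yes:
  actuator would be (0, 3)
If layer 2 is active=no:
  actuator would be (-2, -1)
Observed (0, 3), so layer 2 was active.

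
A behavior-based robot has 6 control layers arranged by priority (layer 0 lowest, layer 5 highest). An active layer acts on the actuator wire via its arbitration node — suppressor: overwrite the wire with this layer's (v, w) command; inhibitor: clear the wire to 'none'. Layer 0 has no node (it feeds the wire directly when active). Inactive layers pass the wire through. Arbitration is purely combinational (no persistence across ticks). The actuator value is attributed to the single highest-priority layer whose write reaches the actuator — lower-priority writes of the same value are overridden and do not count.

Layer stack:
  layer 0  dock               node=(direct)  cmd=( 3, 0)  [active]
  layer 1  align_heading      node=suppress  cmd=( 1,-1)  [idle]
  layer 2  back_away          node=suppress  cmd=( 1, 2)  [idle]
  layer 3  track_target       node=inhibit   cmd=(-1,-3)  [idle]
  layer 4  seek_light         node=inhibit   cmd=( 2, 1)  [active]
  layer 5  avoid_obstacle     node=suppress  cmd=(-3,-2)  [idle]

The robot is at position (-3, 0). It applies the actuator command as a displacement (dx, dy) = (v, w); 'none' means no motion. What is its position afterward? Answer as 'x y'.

-3 0

[0] dock on; wire := (3, 0)
[1] align_heading off; pass (3, 0)
[2] back_away off; pass (3, 0)
[3] track_target off; pass (3, 0)
[4] seek_light on (inhibit); wire := none
[5] avoid_obstacle off; pass none
output none
position: (-3, 0) + none = (-3, 0)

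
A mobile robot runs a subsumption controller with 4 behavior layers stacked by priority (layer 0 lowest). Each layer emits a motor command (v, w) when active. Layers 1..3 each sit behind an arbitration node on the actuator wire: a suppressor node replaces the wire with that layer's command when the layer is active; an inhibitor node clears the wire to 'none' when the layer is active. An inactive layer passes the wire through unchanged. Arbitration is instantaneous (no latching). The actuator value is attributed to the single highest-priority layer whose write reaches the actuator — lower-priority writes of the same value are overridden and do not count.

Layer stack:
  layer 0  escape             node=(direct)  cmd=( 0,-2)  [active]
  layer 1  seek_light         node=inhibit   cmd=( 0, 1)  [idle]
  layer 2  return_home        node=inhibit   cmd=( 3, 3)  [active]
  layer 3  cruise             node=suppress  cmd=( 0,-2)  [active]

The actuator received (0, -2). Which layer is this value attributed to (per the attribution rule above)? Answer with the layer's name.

layer 0 (escape) active — direct: (0, -2)
layer 1 (seek_light) idle — unchanged: (0, -2)
layer 2 (return_home) active — inhibits: none
layer 3 (cruise) active — suppresses: (0, -2)
→ actuator (0, -2)
last writer: layer 3 = cruise

cruise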